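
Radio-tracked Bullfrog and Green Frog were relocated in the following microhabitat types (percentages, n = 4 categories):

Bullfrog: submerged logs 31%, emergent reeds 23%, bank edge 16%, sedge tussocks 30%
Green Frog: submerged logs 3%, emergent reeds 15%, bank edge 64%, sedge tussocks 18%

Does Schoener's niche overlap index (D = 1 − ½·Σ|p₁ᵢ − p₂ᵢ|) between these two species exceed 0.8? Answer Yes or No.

No

Convert percentages to proportions (divide by 100).
Σ|p₁ᵢ − p₂ᵢ| = 0.28 + 0.08 + 0.48 + 0.12 = 0.96
D = 1 − ½ × 0.96 = 1 − 0.480 = 0.5200
D = 0.5200 < 0.8 → No.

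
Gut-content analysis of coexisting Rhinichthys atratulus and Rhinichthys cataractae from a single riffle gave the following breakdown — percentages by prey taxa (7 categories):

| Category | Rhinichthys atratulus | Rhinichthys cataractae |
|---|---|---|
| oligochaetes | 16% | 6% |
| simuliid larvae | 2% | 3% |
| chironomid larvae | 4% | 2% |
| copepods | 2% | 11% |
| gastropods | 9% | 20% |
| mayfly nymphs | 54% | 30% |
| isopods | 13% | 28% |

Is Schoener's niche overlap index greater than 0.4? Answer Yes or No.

Yes

Convert percentages to proportions (divide by 100).
Σ|p₁ᵢ − p₂ᵢ| = 0.10 + 0.01 + 0.02 + 0.09 + 0.11 + 0.24 + 0.15 = 0.72
D = 1 − ½ × 0.72 = 1 − 0.360 = 0.6400
D = 0.6400 > 0.4 → Yes.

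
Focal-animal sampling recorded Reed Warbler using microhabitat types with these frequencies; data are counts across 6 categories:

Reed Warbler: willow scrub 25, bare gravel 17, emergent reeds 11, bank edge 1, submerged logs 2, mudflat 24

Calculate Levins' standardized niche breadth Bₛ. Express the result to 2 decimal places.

Proportions for Reed Warbler (n=80): 25/80=0.3125, 17/80=0.2125, 11/80=0.1375, 1/80=0.0125, 2/80=0.0250, 24/80=0.3000
Σpᵢ² = 0.3125² + 0.2125² + 0.1375² + 0.0125² + 0.0250² + 0.3000² = 0.097656 + 0.045156 + 0.018906 + 0.000156 + 0.000625 + 0.090000 = 0.252499
B = 1 / 0.252499 = 3.9604
Bₛ = (B − 1)/(n − 1) = (3.9604 − 1)/(6 − 1) = 2.9604/5 = 0.5921

0.59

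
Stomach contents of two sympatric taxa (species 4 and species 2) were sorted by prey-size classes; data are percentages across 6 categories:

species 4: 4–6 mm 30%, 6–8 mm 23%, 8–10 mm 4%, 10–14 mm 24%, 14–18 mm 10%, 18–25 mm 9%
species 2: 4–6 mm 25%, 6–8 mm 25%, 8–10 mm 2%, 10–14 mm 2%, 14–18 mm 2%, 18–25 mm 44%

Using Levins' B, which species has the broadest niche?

species 4

Convert percentages to proportions (divide by 100).
Σp_4ᵢ² = 0.30² + 0.23² + 0.04² + 0.24² + 0.10² + 0.09² = 0.0900 + 0.0529 + 0.0016 + 0.0576 + 0.0100 + 0.0081 = 0.2202
B_4 = 1 / 0.2202 = 4.5413
Σp_2ᵢ² = 0.25² + 0.25² + 0.02² + 0.02² + 0.02² + 0.44² = 0.0625 + 0.0625 + 0.0004 + 0.0004 + 0.0004 + 0.1936 = 0.3198
B_2 = 1 / 0.3198 = 3.1270
Highest B → broadest niche (most generalist): species 4 (B = 4.54).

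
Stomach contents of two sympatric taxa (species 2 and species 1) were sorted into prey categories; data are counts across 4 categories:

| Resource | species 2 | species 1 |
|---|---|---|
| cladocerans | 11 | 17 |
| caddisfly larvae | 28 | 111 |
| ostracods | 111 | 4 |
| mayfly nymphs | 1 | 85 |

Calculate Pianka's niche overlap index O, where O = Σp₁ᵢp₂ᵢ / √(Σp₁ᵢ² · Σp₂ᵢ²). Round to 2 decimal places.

0.24

Proportions for species 2 (n=151): 11/151=0.0728, 28/151=0.1854, 111/151=0.7351, 1/151=0.0066
Proportions for species 1 (n=217): 17/217=0.0783, 111/217=0.5115, 4/217=0.0184, 85/217=0.3917
Σ p₁ᵢp₂ᵢ = 0.005700 + 0.094832 + 0.013526 + 0.002585 = 0.116643
Σp_1ᵢ² = 0.0728² + 0.1854² + 0.7351² + 0.0066² = 0.005300 + 0.034373 + 0.540372 + 0.000044 = 0.580089
Σp_2ᵢ² = 0.0783² + 0.5115² + 0.0184² + 0.3917² = 0.006131 + 0.261632 + 0.000339 + 0.153429 = 0.421531
O = 0.116643 / √(0.580089 × 0.421531) = 0.116643 / 0.4944952 = 0.2359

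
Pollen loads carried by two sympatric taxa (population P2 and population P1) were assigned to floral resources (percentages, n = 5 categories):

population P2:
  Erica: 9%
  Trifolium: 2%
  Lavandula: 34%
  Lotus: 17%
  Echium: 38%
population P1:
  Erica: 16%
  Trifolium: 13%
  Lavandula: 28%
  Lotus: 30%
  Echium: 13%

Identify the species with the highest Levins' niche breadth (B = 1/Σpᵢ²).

population P1

Convert percentages to proportions (divide by 100).
Σp_P2ᵢ² = 0.09² + 0.02² + 0.34² + 0.17² + 0.38² = 0.0081 + 0.0004 + 0.1156 + 0.0289 + 0.1444 = 0.2974
B_P2 = 1 / 0.2974 = 3.3625
Σp_P1ᵢ² = 0.16² + 0.13² + 0.28² + 0.30² + 0.13² = 0.0256 + 0.0169 + 0.0784 + 0.0900 + 0.0169 = 0.2278
B_P1 = 1 / 0.2278 = 4.3898
Highest B → broadest niche (most generalist): population P1 (B = 4.39).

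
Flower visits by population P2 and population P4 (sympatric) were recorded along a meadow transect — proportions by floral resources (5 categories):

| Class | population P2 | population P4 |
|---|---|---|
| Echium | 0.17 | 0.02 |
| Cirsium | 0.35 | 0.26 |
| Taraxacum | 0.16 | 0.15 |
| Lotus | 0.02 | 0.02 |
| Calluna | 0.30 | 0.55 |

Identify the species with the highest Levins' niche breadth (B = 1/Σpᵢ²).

Σp_P2ᵢ² = 0.17² + 0.35² + 0.16² + 0.02² + 0.30² = 0.0289 + 0.1225 + 0.0256 + 0.0004 + 0.0900 = 0.2674
B_P2 = 1 / 0.2674 = 3.7397
Σp_P4ᵢ² = 0.02² + 0.26² + 0.15² + 0.02² + 0.55² = 0.0004 + 0.0676 + 0.0225 + 0.0004 + 0.3025 = 0.3934
B_P4 = 1 / 0.3934 = 2.5419
Highest B → broadest niche (most generalist): population P2 (B = 3.74).

population P2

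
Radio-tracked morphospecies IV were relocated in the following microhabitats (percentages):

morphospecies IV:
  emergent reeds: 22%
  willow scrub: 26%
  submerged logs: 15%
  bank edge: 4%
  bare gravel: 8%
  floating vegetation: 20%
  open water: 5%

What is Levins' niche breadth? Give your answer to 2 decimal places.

Convert percentages to proportions (divide by 100).
Σpᵢ² = 0.22² + 0.26² + 0.15² + 0.04² + 0.08² + 0.20² + 0.05² = 0.0484 + 0.0676 + 0.0225 + 0.0016 + 0.0064 + 0.0400 + 0.0025 = 0.1890
B = 1 / 0.1890 = 5.2910

5.29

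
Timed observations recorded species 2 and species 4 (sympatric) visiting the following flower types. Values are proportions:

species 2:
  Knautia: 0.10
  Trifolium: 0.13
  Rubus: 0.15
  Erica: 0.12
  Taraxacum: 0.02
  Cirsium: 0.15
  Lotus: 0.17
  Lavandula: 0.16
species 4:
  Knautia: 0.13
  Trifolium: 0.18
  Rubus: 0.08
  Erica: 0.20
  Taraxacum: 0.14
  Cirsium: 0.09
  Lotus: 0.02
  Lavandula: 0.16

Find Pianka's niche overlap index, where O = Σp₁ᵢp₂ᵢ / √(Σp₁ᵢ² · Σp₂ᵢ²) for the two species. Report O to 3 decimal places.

Σ p₁ᵢp₂ᵢ = 0.0130 + 0.0234 + 0.0120 + 0.0240 + 0.0028 + 0.0135 + 0.0034 + 0.0256 = 0.1177
Σp_1ᵢ² = 0.10² + 0.13² + 0.15² + 0.12² + 0.02² + 0.15² + 0.17² + 0.16² = 0.0100 + 0.0169 + 0.0225 + 0.0144 + 0.0004 + 0.0225 + 0.0289 + 0.0256 = 0.1412
Σp_2ᵢ² = 0.13² + 0.18² + 0.08² + 0.20² + 0.14² + 0.09² + 0.02² + 0.16² = 0.0169 + 0.0324 + 0.0064 + 0.0400 + 0.0196 + 0.0081 + 0.0004 + 0.0256 = 0.1494
O = 0.1177 / √(0.1412 × 0.1494) = 0.1177 / 0.145242 = 0.81037

0.810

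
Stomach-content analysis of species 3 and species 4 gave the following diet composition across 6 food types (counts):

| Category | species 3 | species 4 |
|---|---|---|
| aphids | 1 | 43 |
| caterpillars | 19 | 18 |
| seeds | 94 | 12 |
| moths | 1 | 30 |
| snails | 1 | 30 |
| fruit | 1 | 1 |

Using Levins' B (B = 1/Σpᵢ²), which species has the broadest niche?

Proportions for species 3 (n=117): 1/117=0.0085, 19/117=0.1624, 94/117=0.8034, 1/117=0.0085, 1/117=0.0085, 1/117=0.0085
Proportions for species 4 (n=134): 43/134=0.3209, 18/134=0.1343, 12/134=0.0896, 30/134=0.2239, 30/134=0.2239, 1/134=0.0075
Σp_3ᵢ² = 0.0085² + 0.1624² + 0.8034² + 0.0085² + 0.0085² + 0.0085² = 0.000072 + 0.026374 + 0.645452 + 0.000072 + 0.000072 + 0.000072 = 0.672114
B_3 = 1 / 0.672114 = 1.4878
Σp_4ᵢ² = 0.3209² + 0.1343² + 0.0896² + 0.2239² + 0.2239² + 0.0075² = 0.102977 + 0.018036 + 0.008028 + 0.050131 + 0.050131 + 0.000056 = 0.229359
B_4 = 1 / 0.229359 = 4.3600
Highest B → broadest niche (most generalist): species 4 (B = 4.36).

species 4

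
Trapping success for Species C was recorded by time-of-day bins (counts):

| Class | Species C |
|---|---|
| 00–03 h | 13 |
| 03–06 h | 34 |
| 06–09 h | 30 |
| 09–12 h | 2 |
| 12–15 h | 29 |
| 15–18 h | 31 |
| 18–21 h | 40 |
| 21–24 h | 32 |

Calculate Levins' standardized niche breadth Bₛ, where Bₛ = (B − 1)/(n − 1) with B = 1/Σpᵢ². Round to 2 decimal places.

0.81

Proportions for Species C (n=211): 13/211=0.0616, 34/211=0.1611, 30/211=0.1422, 2/211=0.0095, 29/211=0.1374, 31/211=0.1469, 40/211=0.1896, 32/211=0.1517
Σpᵢ² = 0.0616² + 0.1611² + 0.1422² + 0.0095² + 0.1374² + 0.1469² + 0.1896² + 0.1517² = 0.003795 + 0.025953 + 0.020221 + 0.000090 + 0.018879 + 0.021580 + 0.035948 + 0.023013 = 0.149479
B = 1 / 0.149479 = 6.6899
Bₛ = (B − 1)/(n − 1) = (6.6899 − 1)/(8 − 1) = 5.6899/7 = 0.8128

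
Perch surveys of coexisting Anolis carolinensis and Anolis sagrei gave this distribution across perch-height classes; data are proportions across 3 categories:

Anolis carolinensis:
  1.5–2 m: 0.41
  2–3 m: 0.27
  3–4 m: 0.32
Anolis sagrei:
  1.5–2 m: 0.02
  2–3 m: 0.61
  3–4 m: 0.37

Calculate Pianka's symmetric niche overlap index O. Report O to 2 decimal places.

Σ p₁ᵢp₂ᵢ = 0.0082 + 0.1647 + 0.1184 = 0.2913
Σp_1ᵢ² = 0.41² + 0.27² + 0.32² = 0.1681 + 0.0729 + 0.1024 = 0.3434
Σp_2ᵢ² = 0.02² + 0.61² + 0.37² = 0.0004 + 0.3721 + 0.1369 = 0.5094
O = 0.2913 / √(0.3434 × 0.5094) = 0.2913 / 0.41824 = 0.6965

0.70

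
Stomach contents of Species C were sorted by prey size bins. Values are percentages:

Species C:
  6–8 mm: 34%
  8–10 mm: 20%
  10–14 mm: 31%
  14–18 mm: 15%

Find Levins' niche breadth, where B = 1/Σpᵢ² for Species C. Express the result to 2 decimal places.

3.65

Convert percentages to proportions (divide by 100).
Σpᵢ² = 0.34² + 0.20² + 0.31² + 0.15² = 0.1156 + 0.0400 + 0.0961 + 0.0225 = 0.2742
B = 1 / 0.2742 = 3.6470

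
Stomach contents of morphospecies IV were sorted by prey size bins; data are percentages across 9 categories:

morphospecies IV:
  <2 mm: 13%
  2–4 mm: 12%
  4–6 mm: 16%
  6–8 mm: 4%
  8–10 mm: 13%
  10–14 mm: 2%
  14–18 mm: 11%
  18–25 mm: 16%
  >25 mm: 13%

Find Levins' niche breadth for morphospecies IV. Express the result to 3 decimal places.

Convert percentages to proportions (divide by 100).
Σpᵢ² = 0.13² + 0.12² + 0.16² + 0.04² + 0.13² + 0.02² + 0.11² + 0.16² + 0.13² = 0.0169 + 0.0144 + 0.0256 + 0.0016 + 0.0169 + 0.0004 + 0.0121 + 0.0256 + 0.0169 = 0.1304
B = 1 / 0.1304 = 7.66871

7.669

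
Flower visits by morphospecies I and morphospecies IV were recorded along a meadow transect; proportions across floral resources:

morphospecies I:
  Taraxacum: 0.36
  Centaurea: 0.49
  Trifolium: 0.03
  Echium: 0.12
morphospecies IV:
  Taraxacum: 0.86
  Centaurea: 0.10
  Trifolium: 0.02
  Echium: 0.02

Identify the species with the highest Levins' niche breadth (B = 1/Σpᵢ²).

morphospecies I

Σp_Iᵢ² = 0.36² + 0.49² + 0.03² + 0.12² = 0.1296 + 0.2401 + 0.0009 + 0.0144 = 0.3850
B_I = 1 / 0.3850 = 2.5974
Σp_IVᵢ² = 0.86² + 0.10² + 0.02² + 0.02² = 0.7396 + 0.0100 + 0.0004 + 0.0004 = 0.7504
B_IV = 1 / 0.7504 = 1.3326
Highest B → broadest niche (most generalist): morphospecies I (B = 2.60).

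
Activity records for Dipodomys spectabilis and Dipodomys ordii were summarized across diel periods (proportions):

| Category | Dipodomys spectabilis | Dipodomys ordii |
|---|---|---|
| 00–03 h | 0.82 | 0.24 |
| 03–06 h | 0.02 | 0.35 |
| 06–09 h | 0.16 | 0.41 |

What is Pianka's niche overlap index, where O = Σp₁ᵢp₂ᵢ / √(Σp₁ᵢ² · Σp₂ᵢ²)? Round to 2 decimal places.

Σ p₁ᵢp₂ᵢ = 0.1968 + 0.0070 + 0.0656 = 0.2694
Σp_1ᵢ² = 0.82² + 0.02² + 0.16² = 0.6724 + 0.0004 + 0.0256 = 0.6984
Σp_2ᵢ² = 0.24² + 0.35² + 0.41² = 0.0576 + 0.1225 + 0.1681 = 0.3482
O = 0.2694 / √(0.6984 × 0.3482) = 0.2694 / 0.49314 = 0.5463

0.55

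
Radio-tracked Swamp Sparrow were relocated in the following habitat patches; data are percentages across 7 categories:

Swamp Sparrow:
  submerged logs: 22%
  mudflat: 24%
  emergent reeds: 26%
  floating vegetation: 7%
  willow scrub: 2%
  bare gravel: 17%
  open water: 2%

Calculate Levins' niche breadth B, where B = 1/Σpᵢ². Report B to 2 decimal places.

4.80

Convert percentages to proportions (divide by 100).
Σpᵢ² = 0.22² + 0.24² + 0.26² + 0.07² + 0.02² + 0.17² + 0.02² = 0.0484 + 0.0576 + 0.0676 + 0.0049 + 0.0004 + 0.0289 + 0.0004 = 0.2082
B = 1 / 0.2082 = 4.8031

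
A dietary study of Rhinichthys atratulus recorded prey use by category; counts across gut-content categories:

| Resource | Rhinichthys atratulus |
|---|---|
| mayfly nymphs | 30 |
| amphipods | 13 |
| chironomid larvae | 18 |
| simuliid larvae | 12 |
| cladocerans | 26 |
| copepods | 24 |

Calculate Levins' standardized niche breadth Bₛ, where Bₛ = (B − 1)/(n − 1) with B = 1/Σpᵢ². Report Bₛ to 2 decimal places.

0.88

Proportions for Rhinichthys atratulus (n=123): 30/123=0.2439, 13/123=0.1057, 18/123=0.1463, 12/123=0.0976, 26/123=0.2114, 24/123=0.1951
Σpᵢ² = 0.2439² + 0.1057² + 0.1463² + 0.0976² + 0.2114² + 0.1951² = 0.059487 + 0.011172 + 0.021404 + 0.009526 + 0.044690 + 0.038064 = 0.184343
B = 1 / 0.184343 = 5.4247
Bₛ = (B − 1)/(n − 1) = (5.4247 − 1)/(6 − 1) = 4.4247/5 = 0.8849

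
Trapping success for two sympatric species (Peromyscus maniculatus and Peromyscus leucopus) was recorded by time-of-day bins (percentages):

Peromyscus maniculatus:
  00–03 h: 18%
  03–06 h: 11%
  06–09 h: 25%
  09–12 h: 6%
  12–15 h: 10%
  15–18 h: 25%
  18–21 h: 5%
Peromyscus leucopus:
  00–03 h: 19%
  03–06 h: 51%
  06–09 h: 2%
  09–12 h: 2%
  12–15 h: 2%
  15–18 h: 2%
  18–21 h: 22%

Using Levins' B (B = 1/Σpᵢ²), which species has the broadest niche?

Convert percentages to proportions (divide by 100).
Σp_maniᵢ² = 0.18² + 0.11² + 0.25² + 0.06² + 0.10² + 0.25² + 0.05² = 0.0324 + 0.0121 + 0.0625 + 0.0036 + 0.0100 + 0.0625 + 0.0025 = 0.1856
B_mani = 1 / 0.1856 = 5.3879
Σp_leucᵢ² = 0.19² + 0.51² + 0.02² + 0.02² + 0.02² + 0.02² + 0.22² = 0.0361 + 0.2601 + 0.0004 + 0.0004 + 0.0004 + 0.0004 + 0.0484 = 0.3462
B_leuc = 1 / 0.3462 = 2.8885
Highest B → broadest niche (most generalist): Peromyscus maniculatus (B = 5.39).

Peromyscus maniculatus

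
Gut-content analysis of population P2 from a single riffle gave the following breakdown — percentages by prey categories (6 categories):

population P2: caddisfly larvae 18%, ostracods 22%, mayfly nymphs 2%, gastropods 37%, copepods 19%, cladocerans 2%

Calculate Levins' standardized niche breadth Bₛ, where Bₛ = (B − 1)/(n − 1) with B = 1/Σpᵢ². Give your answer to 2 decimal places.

Convert percentages to proportions (divide by 100).
Σpᵢ² = 0.18² + 0.22² + 0.02² + 0.37² + 0.19² + 0.02² = 0.0324 + 0.0484 + 0.0004 + 0.1369 + 0.0361 + 0.0004 = 0.2546
B = 1 / 0.2546 = 3.9277
Bₛ = (B − 1)/(n − 1) = (3.9277 − 1)/(6 − 1) = 2.9277/5 = 0.5855

0.59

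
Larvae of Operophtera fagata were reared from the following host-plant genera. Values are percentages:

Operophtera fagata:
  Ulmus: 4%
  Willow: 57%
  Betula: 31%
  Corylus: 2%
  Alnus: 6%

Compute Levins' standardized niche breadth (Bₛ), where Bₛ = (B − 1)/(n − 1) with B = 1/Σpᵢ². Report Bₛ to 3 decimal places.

Convert percentages to proportions (divide by 100).
Σpᵢ² = 0.04² + 0.57² + 0.31² + 0.02² + 0.06² = 0.0016 + 0.3249 + 0.0961 + 0.0004 + 0.0036 = 0.4266
B = 1 / 0.4266 = 2.34412
Bₛ = (B − 1)/(n − 1) = (2.34412 − 1)/(5 − 1) = 1.34412/4 = 0.33603

0.336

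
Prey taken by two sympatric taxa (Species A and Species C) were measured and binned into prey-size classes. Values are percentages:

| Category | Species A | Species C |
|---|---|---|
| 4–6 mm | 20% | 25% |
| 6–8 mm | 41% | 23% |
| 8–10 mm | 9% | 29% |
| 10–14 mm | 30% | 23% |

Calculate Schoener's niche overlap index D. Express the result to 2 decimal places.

0.75

Convert percentages to proportions (divide by 100).
Σ|p₁ᵢ − p₂ᵢ| = 0.05 + 0.18 + 0.20 + 0.07 = 0.50
D = 1 − ½ × 0.50 = 1 − 0.250 = 0.7500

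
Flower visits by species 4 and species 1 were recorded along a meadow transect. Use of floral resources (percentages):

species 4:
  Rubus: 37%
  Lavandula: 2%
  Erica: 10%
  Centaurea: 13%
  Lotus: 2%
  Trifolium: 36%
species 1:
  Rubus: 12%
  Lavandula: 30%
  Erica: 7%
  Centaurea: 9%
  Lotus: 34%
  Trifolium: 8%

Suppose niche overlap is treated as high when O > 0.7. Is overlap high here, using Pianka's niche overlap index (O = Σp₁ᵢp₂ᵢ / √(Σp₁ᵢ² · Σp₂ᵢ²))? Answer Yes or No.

No

Convert percentages to proportions (divide by 100).
Σ p₁ᵢp₂ᵢ = 0.0444 + 0.0060 + 0.0070 + 0.0117 + 0.0068 + 0.0288 = 0.1047
Σp_1ᵢ² = 0.37² + 0.02² + 0.10² + 0.13² + 0.02² + 0.36² = 0.1369 + 0.0004 + 0.0100 + 0.0169 + 0.0004 + 0.1296 = 0.2942
Σp_2ᵢ² = 0.12² + 0.30² + 0.07² + 0.09² + 0.34² + 0.08² = 0.0144 + 0.0900 + 0.0049 + 0.0081 + 0.1156 + 0.0064 = 0.2394
O = 0.1047 / √(0.2942 × 0.2394) = 0.1047 / 0.26539 = 0.3945
O = 0.3945 < 0.7 → No.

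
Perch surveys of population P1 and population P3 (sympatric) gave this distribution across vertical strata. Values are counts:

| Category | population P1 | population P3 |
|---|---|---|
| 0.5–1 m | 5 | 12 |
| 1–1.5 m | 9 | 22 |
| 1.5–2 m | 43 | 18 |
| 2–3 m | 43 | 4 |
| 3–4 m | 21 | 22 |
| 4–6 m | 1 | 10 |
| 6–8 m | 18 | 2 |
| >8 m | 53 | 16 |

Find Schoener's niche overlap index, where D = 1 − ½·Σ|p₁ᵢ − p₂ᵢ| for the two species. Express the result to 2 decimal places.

0.56

Proportions for population P1 (n=193): 5/193=0.0259, 9/193=0.0466, 43/193=0.2228, 43/193=0.2228, 21/193=0.1088, 1/193=0.0052, 18/193=0.0933, 53/193=0.2746
Proportions for population P3 (n=106): 12/106=0.1132, 22/106=0.2075, 18/106=0.1698, 4/106=0.0377, 22/106=0.2075, 10/106=0.0943, 2/106=0.0189, 16/106=0.1509
Σ|p₁ᵢ − p₂ᵢ| = 0.0873 + 0.1609 + 0.0530 + 0.1851 + 0.0987 + 0.0891 + 0.0744 + 0.1237 = 0.8722
D = 1 − ½ × 0.8722 = 1 − 0.43610 = 0.56390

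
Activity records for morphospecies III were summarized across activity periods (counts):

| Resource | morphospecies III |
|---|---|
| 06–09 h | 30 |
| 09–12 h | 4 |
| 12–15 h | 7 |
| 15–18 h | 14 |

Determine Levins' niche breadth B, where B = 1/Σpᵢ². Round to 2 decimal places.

2.61

Proportions for morphospecies III (n=55): 30/55=0.5455, 4/55=0.0727, 7/55=0.1273, 14/55=0.2545
Σpᵢ² = 0.5455² + 0.0727² + 0.1273² + 0.2545² = 0.297570 + 0.005285 + 0.016205 + 0.064770 = 0.383830
B = 1 / 0.383830 = 2.6053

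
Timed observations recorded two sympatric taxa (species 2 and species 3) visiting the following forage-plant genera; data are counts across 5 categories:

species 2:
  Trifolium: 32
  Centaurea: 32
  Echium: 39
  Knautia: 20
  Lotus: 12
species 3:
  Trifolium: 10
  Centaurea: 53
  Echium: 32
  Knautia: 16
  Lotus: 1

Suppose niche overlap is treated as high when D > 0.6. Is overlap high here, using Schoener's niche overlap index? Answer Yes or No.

Yes

Proportions for species 2 (n=135): 32/135=0.2370, 32/135=0.2370, 39/135=0.2889, 20/135=0.1481, 12/135=0.0889
Proportions for species 3 (n=112): 10/112=0.0893, 53/112=0.4732, 32/112=0.2857, 16/112=0.1429, 1/112=0.0089
Σ|p₁ᵢ − p₂ᵢ| = 0.1477 + 0.2362 + 0.0032 + 0.0052 + 0.0800 = 0.4723
D = 1 − ½ × 0.4723 = 1 − 0.23615 = 0.76385
D = 0.76385 > 0.6 → Yes.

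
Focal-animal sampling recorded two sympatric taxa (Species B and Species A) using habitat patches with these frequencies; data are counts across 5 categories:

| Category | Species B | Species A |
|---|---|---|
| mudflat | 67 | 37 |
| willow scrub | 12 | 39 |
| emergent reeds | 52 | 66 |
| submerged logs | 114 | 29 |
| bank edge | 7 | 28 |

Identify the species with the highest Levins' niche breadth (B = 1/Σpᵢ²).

Species A

Proportions for Species B (n=252): 67/252=0.2659, 12/252=0.0476, 52/252=0.2063, 114/252=0.4524, 7/252=0.0278
Proportions for Species A (n=199): 37/199=0.1859, 39/199=0.1960, 66/199=0.3317, 29/199=0.1457, 28/199=0.1407
Σp_Bᵢ² = 0.2659² + 0.0476² + 0.2063² + 0.4524² + 0.0278² = 0.070703 + 0.002266 + 0.042560 + 0.204666 + 0.000773 = 0.320968
B_B = 1 / 0.320968 = 3.1156
Σp_Aᵢ² = 0.1859² + 0.1960² + 0.3317² + 0.1457² + 0.1407² = 0.034559 + 0.038416 + 0.110025 + 0.021228 + 0.019796 = 0.224024
B_A = 1 / 0.224024 = 4.4638
Highest B → broadest niche (most generalist): Species A (B = 4.46).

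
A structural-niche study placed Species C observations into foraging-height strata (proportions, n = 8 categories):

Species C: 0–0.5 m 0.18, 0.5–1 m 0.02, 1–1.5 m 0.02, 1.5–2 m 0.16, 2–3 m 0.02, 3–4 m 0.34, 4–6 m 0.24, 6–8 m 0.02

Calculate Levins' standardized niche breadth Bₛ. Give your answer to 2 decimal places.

Σpᵢ² = 0.18² + 0.02² + 0.02² + 0.16² + 0.02² + 0.34² + 0.24² + 0.02² = 0.0324 + 0.0004 + 0.0004 + 0.0256 + 0.0004 + 0.1156 + 0.0576 + 0.0004 = 0.2328
B = 1 / 0.2328 = 4.2955
Bₛ = (B − 1)/(n − 1) = (4.2955 − 1)/(8 − 1) = 3.2955/7 = 0.4708

0.47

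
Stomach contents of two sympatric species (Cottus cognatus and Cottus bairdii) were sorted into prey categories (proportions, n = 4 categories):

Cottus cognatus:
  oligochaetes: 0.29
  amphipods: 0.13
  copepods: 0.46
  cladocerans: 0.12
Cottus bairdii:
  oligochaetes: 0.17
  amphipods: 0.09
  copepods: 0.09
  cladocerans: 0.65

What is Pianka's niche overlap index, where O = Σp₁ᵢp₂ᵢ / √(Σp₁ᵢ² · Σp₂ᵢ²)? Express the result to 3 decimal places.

Σ p₁ᵢp₂ᵢ = 0.0493 + 0.0117 + 0.0414 + 0.0780 = 0.1804
Σp_1ᵢ² = 0.29² + 0.13² + 0.46² + 0.12² = 0.0841 + 0.0169 + 0.2116 + 0.0144 = 0.3270
Σp_2ᵢ² = 0.17² + 0.09² + 0.09² + 0.65² = 0.0289 + 0.0081 + 0.0081 + 0.4225 = 0.4676
O = 0.1804 / √(0.3270 × 0.4676) = 0.1804 / 0.391031 = 0.46134

0.461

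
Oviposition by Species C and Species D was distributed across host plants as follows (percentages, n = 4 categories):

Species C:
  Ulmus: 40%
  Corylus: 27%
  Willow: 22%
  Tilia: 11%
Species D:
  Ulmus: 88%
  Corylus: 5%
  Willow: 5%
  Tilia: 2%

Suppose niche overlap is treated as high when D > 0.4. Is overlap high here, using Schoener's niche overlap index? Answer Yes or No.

Yes

Convert percentages to proportions (divide by 100).
Σ|p₁ᵢ − p₂ᵢ| = 0.48 + 0.22 + 0.17 + 0.09 = 0.96
D = 1 − ½ × 0.96 = 1 − 0.480 = 0.5200
D = 0.5200 > 0.4 → Yes.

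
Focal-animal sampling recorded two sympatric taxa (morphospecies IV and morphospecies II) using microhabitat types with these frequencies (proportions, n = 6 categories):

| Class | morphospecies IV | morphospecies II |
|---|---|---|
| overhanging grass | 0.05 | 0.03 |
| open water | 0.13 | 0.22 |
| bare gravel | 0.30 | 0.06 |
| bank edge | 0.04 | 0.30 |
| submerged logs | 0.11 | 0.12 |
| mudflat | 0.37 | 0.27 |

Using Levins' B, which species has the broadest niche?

Σp_IVᵢ² = 0.05² + 0.13² + 0.30² + 0.04² + 0.11² + 0.37² = 0.0025 + 0.0169 + 0.0900 + 0.0016 + 0.0121 + 0.1369 = 0.2600
B_IV = 1 / 0.2600 = 3.8462
Σp_IIᵢ² = 0.03² + 0.22² + 0.06² + 0.30² + 0.12² + 0.27² = 0.0009 + 0.0484 + 0.0036 + 0.0900 + 0.0144 + 0.0729 = 0.2302
B_II = 1 / 0.2302 = 4.3440
Highest B → broadest niche (most generalist): morphospecies II (B = 4.34).

morphospecies II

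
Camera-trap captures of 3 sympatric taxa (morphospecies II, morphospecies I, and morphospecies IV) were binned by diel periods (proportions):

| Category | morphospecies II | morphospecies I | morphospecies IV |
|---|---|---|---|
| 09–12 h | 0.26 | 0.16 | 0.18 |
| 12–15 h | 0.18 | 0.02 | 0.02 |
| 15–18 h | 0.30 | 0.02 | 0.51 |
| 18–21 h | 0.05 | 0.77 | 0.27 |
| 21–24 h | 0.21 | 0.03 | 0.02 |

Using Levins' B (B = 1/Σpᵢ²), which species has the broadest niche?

morphospecies II

Σp_IIᵢ² = 0.26² + 0.18² + 0.30² + 0.05² + 0.21² = 0.0676 + 0.0324 + 0.0900 + 0.0025 + 0.0441 = 0.2366
B_II = 1 / 0.2366 = 4.2265
Σp_Iᵢ² = 0.16² + 0.02² + 0.02² + 0.77² + 0.03² = 0.0256 + 0.0004 + 0.0004 + 0.5929 + 0.0009 = 0.6202
B_I = 1 / 0.6202 = 1.6124
Σp_IVᵢ² = 0.18² + 0.02² + 0.51² + 0.27² + 0.02² = 0.0324 + 0.0004 + 0.2601 + 0.0729 + 0.0004 = 0.3662
B_IV = 1 / 0.3662 = 2.7307
Highest B → broadest niche (most generalist): morphospecies II (B = 4.23).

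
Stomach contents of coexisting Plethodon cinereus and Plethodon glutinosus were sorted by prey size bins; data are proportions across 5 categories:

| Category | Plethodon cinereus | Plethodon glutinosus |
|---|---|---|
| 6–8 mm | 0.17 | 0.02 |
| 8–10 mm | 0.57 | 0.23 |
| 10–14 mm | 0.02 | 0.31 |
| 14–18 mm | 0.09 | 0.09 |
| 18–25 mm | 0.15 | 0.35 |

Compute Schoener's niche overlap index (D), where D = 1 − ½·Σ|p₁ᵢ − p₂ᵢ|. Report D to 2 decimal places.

Σ|p₁ᵢ − p₂ᵢ| = 0.15 + 0.34 + 0.29 + 0.00 + 0.20 = 0.98
D = 1 − ½ × 0.98 = 1 − 0.490 = 0.5100

0.51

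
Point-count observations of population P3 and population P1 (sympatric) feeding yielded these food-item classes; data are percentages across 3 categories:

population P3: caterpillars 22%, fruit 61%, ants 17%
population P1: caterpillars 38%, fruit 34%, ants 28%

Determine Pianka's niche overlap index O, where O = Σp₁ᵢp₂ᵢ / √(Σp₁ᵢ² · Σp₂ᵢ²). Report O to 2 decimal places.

Convert percentages to proportions (divide by 100).
Σ p₁ᵢp₂ᵢ = 0.0836 + 0.2074 + 0.0476 = 0.3386
Σp_1ᵢ² = 0.22² + 0.61² + 0.17² = 0.0484 + 0.3721 + 0.0289 = 0.4494
Σp_2ᵢ² = 0.38² + 0.34² + 0.28² = 0.1444 + 0.1156 + 0.0784 = 0.3384
O = 0.3386 / √(0.4494 × 0.3384) = 0.3386 / 0.38997 = 0.8683

0.87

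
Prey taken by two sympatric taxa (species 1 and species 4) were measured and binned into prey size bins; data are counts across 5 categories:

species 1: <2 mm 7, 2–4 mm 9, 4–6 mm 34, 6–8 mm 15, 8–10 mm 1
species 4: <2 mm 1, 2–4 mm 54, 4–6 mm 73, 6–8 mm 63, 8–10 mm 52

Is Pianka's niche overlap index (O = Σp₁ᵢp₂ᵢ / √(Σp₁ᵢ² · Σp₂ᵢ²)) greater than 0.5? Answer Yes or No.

Yes

Proportions for species 1 (n=66): 7/66=0.1061, 9/66=0.1364, 34/66=0.5152, 15/66=0.2273, 1/66=0.0152
Proportions for species 4 (n=243): 1/243=0.0041, 54/243=0.2222, 73/243=0.3004, 63/243=0.2593, 52/243=0.2140
Σ p₁ᵢp₂ᵢ = 0.000435 + 0.030308 + 0.154766 + 0.058939 + 0.003253 = 0.247701
Σp_1ᵢ² = 0.1061² + 0.1364² + 0.5152² + 0.2273² + 0.0152² = 0.011257 + 0.018605 + 0.265431 + 0.051665 + 0.000231 = 0.347189
Σp_2ᵢ² = 0.0041² + 0.2222² + 0.3004² + 0.2593² + 0.2140² = 0.000017 + 0.049373 + 0.090240 + 0.067236 + 0.045796 = 0.252662
O = 0.247701 / √(0.347189 × 0.252662) = 0.247701 / 0.2961781 = 0.8363
O = 0.8363 > 0.5 → Yes.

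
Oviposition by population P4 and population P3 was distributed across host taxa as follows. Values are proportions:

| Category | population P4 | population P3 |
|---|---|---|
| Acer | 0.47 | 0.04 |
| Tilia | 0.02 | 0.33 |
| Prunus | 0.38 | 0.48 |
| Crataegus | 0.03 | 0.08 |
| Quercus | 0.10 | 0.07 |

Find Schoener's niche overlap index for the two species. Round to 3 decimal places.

Σ|p₁ᵢ − p₂ᵢ| = 0.43 + 0.31 + 0.10 + 0.05 + 0.03 = 0.92
D = 1 − ½ × 0.92 = 1 − 0.460 = 0.54000

0.540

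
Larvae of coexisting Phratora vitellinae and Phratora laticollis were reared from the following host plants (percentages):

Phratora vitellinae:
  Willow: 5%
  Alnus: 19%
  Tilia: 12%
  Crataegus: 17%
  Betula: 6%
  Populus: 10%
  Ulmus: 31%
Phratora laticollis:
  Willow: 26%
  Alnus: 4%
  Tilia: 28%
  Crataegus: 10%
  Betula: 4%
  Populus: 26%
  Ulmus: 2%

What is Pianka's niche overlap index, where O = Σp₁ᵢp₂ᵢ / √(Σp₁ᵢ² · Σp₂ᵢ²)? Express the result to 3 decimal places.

Convert percentages to proportions (divide by 100).
Σ p₁ᵢp₂ᵢ = 0.0130 + 0.0076 + 0.0336 + 0.0170 + 0.0024 + 0.0260 + 0.0062 = 0.1058
Σp_1ᵢ² = 0.05² + 0.19² + 0.12² + 0.17² + 0.06² + 0.10² + 0.31² = 0.0025 + 0.0361 + 0.0144 + 0.0289 + 0.0036 + 0.0100 + 0.0961 = 0.1916
Σp_2ᵢ² = 0.26² + 0.04² + 0.28² + 0.10² + 0.04² + 0.26² + 0.02² = 0.0676 + 0.0016 + 0.0784 + 0.0100 + 0.0016 + 0.0676 + 0.0004 = 0.2272
O = 0.1058 / √(0.1916 × 0.2272) = 0.1058 / 0.208642 = 0.50709

0.507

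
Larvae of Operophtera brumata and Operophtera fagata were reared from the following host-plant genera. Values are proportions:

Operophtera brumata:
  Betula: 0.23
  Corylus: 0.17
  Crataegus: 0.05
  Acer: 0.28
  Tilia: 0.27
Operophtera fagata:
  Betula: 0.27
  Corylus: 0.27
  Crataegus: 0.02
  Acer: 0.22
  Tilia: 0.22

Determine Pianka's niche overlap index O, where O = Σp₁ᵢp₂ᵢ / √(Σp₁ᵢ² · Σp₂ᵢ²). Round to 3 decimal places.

Σ p₁ᵢp₂ᵢ = 0.0621 + 0.0459 + 0.0010 + 0.0616 + 0.0594 = 0.2300
Σp_1ᵢ² = 0.23² + 0.17² + 0.05² + 0.28² + 0.27² = 0.0529 + 0.0289 + 0.0025 + 0.0784 + 0.0729 = 0.2356
Σp_2ᵢ² = 0.27² + 0.27² + 0.02² + 0.22² + 0.22² = 0.0729 + 0.0729 + 0.0004 + 0.0484 + 0.0484 = 0.2430
O = 0.2300 / √(0.2356 × 0.2430) = 0.2300 / 0.239271 = 0.96125

0.961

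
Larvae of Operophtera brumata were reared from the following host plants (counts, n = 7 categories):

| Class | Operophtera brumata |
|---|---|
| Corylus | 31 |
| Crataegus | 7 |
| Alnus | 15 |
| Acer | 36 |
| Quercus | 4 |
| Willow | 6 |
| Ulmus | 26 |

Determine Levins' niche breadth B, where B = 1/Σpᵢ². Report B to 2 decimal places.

Proportions for Operophtera brumata (n=125): 31/125=0.2480, 7/125=0.0560, 15/125=0.1200, 36/125=0.2880, 4/125=0.0320, 6/125=0.0480, 26/125=0.2080
Σpᵢ² = 0.2480² + 0.0560² + 0.1200² + 0.2880² + 0.0320² + 0.0480² + 0.2080² = 0.061504 + 0.003136 + 0.014400 + 0.082944 + 0.001024 + 0.002304 + 0.043264 = 0.208576
B = 1 / 0.208576 = 4.7944

4.79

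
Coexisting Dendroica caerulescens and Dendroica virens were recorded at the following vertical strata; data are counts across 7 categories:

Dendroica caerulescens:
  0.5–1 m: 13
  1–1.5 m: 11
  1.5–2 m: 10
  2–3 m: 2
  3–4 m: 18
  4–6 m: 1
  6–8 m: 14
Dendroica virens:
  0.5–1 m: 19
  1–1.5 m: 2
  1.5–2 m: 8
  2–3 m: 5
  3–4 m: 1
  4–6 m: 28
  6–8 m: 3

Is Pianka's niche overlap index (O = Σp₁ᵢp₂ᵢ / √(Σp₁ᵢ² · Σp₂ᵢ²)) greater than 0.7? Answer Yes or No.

No

Proportions for Dendroica caerulescens (n=69): 13/69=0.1884, 11/69=0.1594, 10/69=0.1449, 2/69=0.0290, 18/69=0.2609, 1/69=0.0145, 14/69=0.2029
Proportions for Dendroica virens (n=66): 19/66=0.2879, 2/66=0.0303, 8/66=0.1212, 5/66=0.0758, 1/66=0.0152, 28/66=0.4242, 3/66=0.0455
Σ p₁ᵢp₂ᵢ = 0.054240 + 0.004830 + 0.017562 + 0.002198 + 0.003966 + 0.006151 + 0.009232 = 0.098179
Σp_1ᵢ² = 0.1884² + 0.1594² + 0.1449² + 0.0290² + 0.2609² + 0.0145² + 0.2029² = 0.035495 + 0.025408 + 0.020996 + 0.000841 + 0.068069 + 0.000210 + 0.041168 = 0.192187
Σp_2ᵢ² = 0.2879² + 0.0303² + 0.1212² + 0.0758² + 0.0152² + 0.4242² + 0.0455² = 0.082886 + 0.000918 + 0.014689 + 0.005746 + 0.000231 + 0.179946 + 0.002070 = 0.286486
O = 0.098179 / √(0.192187 × 0.286486) = 0.098179 / 0.2346463 = 0.4184
O = 0.4184 < 0.7 → No.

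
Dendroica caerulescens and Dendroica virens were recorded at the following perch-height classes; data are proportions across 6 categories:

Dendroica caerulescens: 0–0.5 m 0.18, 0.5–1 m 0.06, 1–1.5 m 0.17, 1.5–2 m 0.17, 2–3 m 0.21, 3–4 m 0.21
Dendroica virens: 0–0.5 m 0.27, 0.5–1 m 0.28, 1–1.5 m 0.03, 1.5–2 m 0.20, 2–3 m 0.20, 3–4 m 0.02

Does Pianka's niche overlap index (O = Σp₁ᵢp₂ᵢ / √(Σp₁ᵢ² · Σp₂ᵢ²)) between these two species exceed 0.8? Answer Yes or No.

No

Σ p₁ᵢp₂ᵢ = 0.0486 + 0.0168 + 0.0051 + 0.0340 + 0.0420 + 0.0042 = 0.1507
Σp_1ᵢ² = 0.18² + 0.06² + 0.17² + 0.17² + 0.21² + 0.21² = 0.0324 + 0.0036 + 0.0289 + 0.0289 + 0.0441 + 0.0441 = 0.1820
Σp_2ᵢ² = 0.27² + 0.28² + 0.03² + 0.20² + 0.20² + 0.02² = 0.0729 + 0.0784 + 0.0009 + 0.0400 + 0.0400 + 0.0004 = 0.2326
O = 0.1507 / √(0.1820 × 0.2326) = 0.1507 / 0.20575 = 0.7324
O = 0.7324 < 0.8 → No.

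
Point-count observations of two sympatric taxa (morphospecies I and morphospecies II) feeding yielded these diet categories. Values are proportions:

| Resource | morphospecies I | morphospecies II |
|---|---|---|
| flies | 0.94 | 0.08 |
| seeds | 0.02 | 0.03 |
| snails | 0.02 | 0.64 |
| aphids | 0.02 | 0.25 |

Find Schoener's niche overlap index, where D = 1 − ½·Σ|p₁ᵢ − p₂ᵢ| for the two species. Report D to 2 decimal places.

Σ|p₁ᵢ − p₂ᵢ| = 0.86 + 0.01 + 0.62 + 0.23 = 1.72
D = 1 − ½ × 1.72 = 1 − 0.860 = 0.1400

0.14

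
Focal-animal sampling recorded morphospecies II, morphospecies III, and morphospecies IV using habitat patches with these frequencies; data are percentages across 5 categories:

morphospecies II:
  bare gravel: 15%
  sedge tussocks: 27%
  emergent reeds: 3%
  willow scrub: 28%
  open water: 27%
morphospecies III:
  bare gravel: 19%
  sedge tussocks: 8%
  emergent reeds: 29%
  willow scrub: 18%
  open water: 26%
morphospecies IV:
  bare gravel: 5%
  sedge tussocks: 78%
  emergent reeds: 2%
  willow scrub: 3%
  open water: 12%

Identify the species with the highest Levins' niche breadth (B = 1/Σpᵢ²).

Convert percentages to proportions (divide by 100).
Σp_IIᵢ² = 0.15² + 0.27² + 0.03² + 0.28² + 0.27² = 0.0225 + 0.0729 + 0.0009 + 0.0784 + 0.0729 = 0.2476
B_II = 1 / 0.2476 = 4.0388
Σp_IIIᵢ² = 0.19² + 0.08² + 0.29² + 0.18² + 0.26² = 0.0361 + 0.0064 + 0.0841 + 0.0324 + 0.0676 = 0.2266
B_III = 1 / 0.2266 = 4.4131
Σp_IVᵢ² = 0.05² + 0.78² + 0.02² + 0.03² + 0.12² = 0.0025 + 0.6084 + 0.0004 + 0.0009 + 0.0144 = 0.6266
B_IV = 1 / 0.6266 = 1.5959
Highest B → broadest niche (most generalist): morphospecies III (B = 4.41).

morphospecies III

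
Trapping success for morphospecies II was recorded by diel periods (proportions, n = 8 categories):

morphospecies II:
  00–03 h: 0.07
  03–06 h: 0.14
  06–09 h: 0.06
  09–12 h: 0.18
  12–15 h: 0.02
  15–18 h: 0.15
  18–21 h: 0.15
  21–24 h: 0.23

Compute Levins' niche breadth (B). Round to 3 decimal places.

6.297

Σpᵢ² = 0.07² + 0.14² + 0.06² + 0.18² + 0.02² + 0.15² + 0.15² + 0.23² = 0.0049 + 0.0196 + 0.0036 + 0.0324 + 0.0004 + 0.0225 + 0.0225 + 0.0529 = 0.1588
B = 1 / 0.1588 = 6.29723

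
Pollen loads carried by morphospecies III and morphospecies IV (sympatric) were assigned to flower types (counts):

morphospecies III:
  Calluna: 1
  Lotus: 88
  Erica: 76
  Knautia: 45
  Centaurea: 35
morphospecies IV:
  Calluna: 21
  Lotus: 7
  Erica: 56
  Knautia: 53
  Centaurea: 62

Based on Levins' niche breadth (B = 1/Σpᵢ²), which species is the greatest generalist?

morphospecies IV

Proportions for morphospecies III (n=245): 1/245=0.0041, 88/245=0.3592, 76/245=0.3102, 45/245=0.1837, 35/245=0.1429
Proportions for morphospecies IV (n=199): 21/199=0.1055, 7/199=0.0352, 56/199=0.2814, 53/199=0.2663, 62/199=0.3116
Σp_IIIᵢ² = 0.0041² + 0.3592² + 0.3102² + 0.1837² + 0.1429² = 0.000017 + 0.129025 + 0.096224 + 0.033746 + 0.020420 = 0.279432
B_III = 1 / 0.279432 = 3.5787
Σp_IVᵢ² = 0.1055² + 0.0352² + 0.2814² + 0.2663² + 0.3116² = 0.011130 + 0.001239 + 0.079186 + 0.070916 + 0.097095 = 0.259566
B_IV = 1 / 0.259566 = 3.8526
Highest B → broadest niche (most generalist): morphospecies IV (B = 3.85).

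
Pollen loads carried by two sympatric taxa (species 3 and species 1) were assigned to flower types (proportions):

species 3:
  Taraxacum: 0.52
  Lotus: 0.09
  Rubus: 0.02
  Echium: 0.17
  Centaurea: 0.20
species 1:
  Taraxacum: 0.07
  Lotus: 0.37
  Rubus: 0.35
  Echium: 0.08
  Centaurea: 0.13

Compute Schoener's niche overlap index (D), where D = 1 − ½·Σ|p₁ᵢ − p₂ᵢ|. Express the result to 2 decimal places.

Σ|p₁ᵢ − p₂ᵢ| = 0.45 + 0.28 + 0.33 + 0.09 + 0.07 = 1.22
D = 1 − ½ × 1.22 = 1 − 0.610 = 0.3900

0.39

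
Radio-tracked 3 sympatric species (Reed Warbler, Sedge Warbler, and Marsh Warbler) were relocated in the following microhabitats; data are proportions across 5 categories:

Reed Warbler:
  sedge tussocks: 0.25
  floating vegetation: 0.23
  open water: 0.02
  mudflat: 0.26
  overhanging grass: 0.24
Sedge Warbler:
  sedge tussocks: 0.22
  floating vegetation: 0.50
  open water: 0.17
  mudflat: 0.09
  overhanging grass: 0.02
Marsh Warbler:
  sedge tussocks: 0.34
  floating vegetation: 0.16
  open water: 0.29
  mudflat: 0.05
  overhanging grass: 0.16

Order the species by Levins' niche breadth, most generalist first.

Reed Warbler > Marsh Warbler > Sedge Warbler

Σp_Reedᵢ² = 0.25² + 0.23² + 0.02² + 0.26² + 0.24² = 0.0625 + 0.0529 + 0.0004 + 0.0676 + 0.0576 = 0.2410
B_Reed = 1 / 0.2410 = 4.1494
Σp_Sedgᵢ² = 0.22² + 0.50² + 0.17² + 0.09² + 0.02² = 0.0484 + 0.2500 + 0.0289 + 0.0081 + 0.0004 = 0.3358
B_Sedg = 1 / 0.3358 = 2.9780
Σp_Marsᵢ² = 0.34² + 0.16² + 0.29² + 0.05² + 0.16² = 0.1156 + 0.0256 + 0.0841 + 0.0025 + 0.0256 = 0.2534
B_Mars = 1 / 0.2534 = 3.9463
Ranking by B (broadest → narrowest): Reed Warbler (4.15) > Marsh Warbler (3.95) > Sedge Warbler (2.98)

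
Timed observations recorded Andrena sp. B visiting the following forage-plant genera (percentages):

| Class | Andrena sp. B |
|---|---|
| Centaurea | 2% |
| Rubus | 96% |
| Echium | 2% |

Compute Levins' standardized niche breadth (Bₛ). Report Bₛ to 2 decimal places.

Convert percentages to proportions (divide by 100).
Σpᵢ² = 0.02² + 0.96² + 0.02² = 0.0004 + 0.9216 + 0.0004 = 0.9224
B = 1 / 0.9224 = 1.0841
Bₛ = (B − 1)/(n − 1) = (1.0841 − 1)/(3 − 1) = 0.0841/2 = 0.0421

0.04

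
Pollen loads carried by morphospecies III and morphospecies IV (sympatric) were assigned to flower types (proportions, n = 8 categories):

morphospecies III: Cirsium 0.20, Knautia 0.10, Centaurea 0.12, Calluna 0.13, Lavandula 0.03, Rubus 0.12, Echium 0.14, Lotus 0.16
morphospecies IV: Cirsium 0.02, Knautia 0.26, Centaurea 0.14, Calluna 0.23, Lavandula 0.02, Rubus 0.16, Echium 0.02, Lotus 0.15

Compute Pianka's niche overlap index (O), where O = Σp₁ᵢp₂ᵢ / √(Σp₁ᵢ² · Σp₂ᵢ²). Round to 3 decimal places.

Σ p₁ᵢp₂ᵢ = 0.0040 + 0.0260 + 0.0168 + 0.0299 + 0.0006 + 0.0192 + 0.0028 + 0.0240 = 0.1233
Σp_1ᵢ² = 0.20² + 0.10² + 0.12² + 0.13² + 0.03² + 0.12² + 0.14² + 0.16² = 0.0400 + 0.0100 + 0.0144 + 0.0169 + 0.0009 + 0.0144 + 0.0196 + 0.0256 = 0.1418
Σp_2ᵢ² = 0.02² + 0.26² + 0.14² + 0.23² + 0.02² + 0.16² + 0.02² + 0.15² = 0.0004 + 0.0676 + 0.0196 + 0.0529 + 0.0004 + 0.0256 + 0.0004 + 0.0225 = 0.1894
O = 0.1233 / √(0.1418 × 0.1894) = 0.1233 / 0.163881 = 0.75238

0.752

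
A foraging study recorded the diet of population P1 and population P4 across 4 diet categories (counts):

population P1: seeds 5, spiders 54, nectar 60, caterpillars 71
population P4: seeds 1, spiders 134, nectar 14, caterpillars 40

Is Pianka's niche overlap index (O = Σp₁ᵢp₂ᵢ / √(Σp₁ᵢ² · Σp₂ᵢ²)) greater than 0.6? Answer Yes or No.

Yes

Proportions for population P1 (n=190): 5/190=0.0263, 54/190=0.2842, 60/190=0.3158, 71/190=0.3737
Proportions for population P4 (n=189): 1/189=0.0053, 134/189=0.7090, 14/189=0.0741, 40/189=0.2116
Σ p₁ᵢp₂ᵢ = 0.000139 + 0.201498 + 0.023401 + 0.079075 = 0.304113
Σp_1ᵢ² = 0.0263² + 0.2842² + 0.3158² + 0.3737² = 0.000692 + 0.080770 + 0.099730 + 0.139652 = 0.320844
Σp_2ᵢ² = 0.0053² + 0.7090² + 0.0741² + 0.2116² = 0.000028 + 0.502681 + 0.005491 + 0.044775 = 0.552975
O = 0.304113 / √(0.320844 × 0.552975) = 0.304113 / 0.4212110 = 0.7220
O = 0.7220 > 0.6 → Yes.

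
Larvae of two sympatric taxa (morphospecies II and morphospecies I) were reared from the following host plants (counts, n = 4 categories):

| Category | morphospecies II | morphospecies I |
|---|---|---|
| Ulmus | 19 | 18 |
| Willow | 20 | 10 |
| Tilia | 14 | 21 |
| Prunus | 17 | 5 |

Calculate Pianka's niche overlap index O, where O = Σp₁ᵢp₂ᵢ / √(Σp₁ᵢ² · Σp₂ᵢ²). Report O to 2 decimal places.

0.87

Proportions for morphospecies II (n=70): 19/70=0.2714, 20/70=0.2857, 14/70=0.2000, 17/70=0.2429
Proportions for morphospecies I (n=54): 18/54=0.3333, 10/54=0.1852, 21/54=0.3889, 5/54=0.0926
Σ p₁ᵢp₂ᵢ = 0.090458 + 0.052912 + 0.077780 + 0.022493 = 0.243643
Σp_1ᵢ² = 0.2714² + 0.2857² + 0.2000² + 0.2429² = 0.073658 + 0.081624 + 0.040000 + 0.059000 = 0.254282
Σp_2ᵢ² = 0.3333² + 0.1852² + 0.3889² + 0.0926² = 0.111089 + 0.034299 + 0.151243 + 0.008575 = 0.305206
O = 0.243643 / √(0.254282 × 0.305206) = 0.243643 / 0.2785828 = 0.8746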